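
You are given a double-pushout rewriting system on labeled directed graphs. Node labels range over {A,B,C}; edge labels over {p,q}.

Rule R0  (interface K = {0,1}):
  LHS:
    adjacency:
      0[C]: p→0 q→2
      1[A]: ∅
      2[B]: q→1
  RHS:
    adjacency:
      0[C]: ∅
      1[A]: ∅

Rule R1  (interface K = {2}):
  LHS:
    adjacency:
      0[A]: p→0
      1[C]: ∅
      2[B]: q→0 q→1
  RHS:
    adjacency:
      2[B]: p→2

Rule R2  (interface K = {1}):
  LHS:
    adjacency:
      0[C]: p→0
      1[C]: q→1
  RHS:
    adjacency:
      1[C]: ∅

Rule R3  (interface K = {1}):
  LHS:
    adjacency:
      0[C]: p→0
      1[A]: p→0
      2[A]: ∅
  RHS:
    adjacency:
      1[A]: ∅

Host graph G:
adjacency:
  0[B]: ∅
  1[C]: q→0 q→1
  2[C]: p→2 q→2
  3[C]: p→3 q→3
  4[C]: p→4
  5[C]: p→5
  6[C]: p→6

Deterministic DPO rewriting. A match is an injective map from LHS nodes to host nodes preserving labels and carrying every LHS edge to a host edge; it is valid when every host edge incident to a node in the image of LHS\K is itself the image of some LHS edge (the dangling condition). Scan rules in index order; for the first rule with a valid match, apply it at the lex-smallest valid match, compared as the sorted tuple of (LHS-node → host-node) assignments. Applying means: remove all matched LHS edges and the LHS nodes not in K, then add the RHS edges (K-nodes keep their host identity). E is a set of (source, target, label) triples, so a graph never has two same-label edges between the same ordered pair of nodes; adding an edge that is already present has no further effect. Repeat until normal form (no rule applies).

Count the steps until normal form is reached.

[0] host  ⇒  7 nodes, 9 edges  {1-q->0 1-q->1 2-p->2 2-q->2 3-p->3 3-q->3 4-p->4 5-p->5 6-p->6}
[1] R2 @ {0↦4, 1↦1}  ⇒  6 nodes, 7 edges  {1-q->0 2-p->2 2-q->2 3-p->3 3-q->3 5-p->5 6-p->6}
[2] R2 @ {0↦5, 1↦2}  ⇒  5 nodes, 5 edges  {1-q->0 2-p->2 3-p->3 3-q->3 6-p->6}
[3] R2 @ {0↦2, 1↦3}  ⇒  4 nodes, 3 edges  {1-q->0 3-p->3 6-p->6}
final graph: no rule applies after step 3

Answer: 3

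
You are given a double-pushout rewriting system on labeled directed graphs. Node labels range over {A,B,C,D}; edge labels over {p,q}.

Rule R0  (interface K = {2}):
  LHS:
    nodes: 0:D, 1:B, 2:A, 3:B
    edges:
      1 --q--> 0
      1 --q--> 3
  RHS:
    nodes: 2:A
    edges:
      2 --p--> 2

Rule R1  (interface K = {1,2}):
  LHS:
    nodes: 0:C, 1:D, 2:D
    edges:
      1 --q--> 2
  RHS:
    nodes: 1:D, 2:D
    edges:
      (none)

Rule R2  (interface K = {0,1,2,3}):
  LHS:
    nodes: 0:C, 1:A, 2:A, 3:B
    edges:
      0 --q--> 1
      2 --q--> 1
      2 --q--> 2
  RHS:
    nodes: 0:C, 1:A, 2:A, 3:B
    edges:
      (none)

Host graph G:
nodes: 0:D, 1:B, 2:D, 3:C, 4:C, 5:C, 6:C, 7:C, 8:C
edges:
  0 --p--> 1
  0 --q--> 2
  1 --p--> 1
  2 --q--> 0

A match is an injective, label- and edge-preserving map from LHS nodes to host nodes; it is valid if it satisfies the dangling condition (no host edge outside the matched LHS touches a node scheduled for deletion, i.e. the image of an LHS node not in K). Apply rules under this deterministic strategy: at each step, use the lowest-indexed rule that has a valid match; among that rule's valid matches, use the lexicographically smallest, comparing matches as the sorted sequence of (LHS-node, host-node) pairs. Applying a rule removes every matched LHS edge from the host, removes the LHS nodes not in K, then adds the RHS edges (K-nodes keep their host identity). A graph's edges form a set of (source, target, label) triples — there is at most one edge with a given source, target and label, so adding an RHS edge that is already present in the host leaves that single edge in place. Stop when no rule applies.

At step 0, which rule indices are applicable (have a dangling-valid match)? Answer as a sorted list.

R0: no valid match — LHS pattern not found
R1: 12 valid matches — {0↦3, 1↦0, 2↦2}, {0↦3, 1↦2, 2↦0}, {0↦4, 1↦0, 2↦2} (+9 more)
R2: no valid match — LHS pattern not found

Answer: [R1]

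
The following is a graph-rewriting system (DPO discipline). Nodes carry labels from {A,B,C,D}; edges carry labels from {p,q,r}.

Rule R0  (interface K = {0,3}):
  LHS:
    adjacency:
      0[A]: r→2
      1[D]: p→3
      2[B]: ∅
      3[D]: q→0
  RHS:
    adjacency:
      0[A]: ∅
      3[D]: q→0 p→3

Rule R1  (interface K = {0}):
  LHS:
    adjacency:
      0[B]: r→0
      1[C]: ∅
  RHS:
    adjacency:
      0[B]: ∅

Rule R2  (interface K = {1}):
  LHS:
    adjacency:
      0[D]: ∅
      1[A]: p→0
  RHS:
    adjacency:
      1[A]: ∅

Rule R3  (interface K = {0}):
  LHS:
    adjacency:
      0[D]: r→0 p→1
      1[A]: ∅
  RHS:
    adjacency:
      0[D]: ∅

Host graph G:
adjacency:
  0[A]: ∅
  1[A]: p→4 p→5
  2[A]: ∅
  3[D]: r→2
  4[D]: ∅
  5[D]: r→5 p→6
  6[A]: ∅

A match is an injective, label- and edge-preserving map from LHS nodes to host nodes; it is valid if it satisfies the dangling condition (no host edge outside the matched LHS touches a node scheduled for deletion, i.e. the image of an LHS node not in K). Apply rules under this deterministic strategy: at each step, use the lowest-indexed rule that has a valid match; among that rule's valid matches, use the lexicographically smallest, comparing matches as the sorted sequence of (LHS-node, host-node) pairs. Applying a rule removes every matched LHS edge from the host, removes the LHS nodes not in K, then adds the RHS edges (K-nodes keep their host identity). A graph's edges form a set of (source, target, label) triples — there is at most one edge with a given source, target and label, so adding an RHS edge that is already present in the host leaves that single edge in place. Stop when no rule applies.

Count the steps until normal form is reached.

Answer: 3

Rewrite trace:
[0] host  ⇒  7 nodes, 5 edges  {1-p->4 1-p->5 3-r->2 5-r->5 5-p->6}
[1] R2 @ {0↦4, 1↦1}  ⇒  6 nodes, 4 edges  {1-p->5 3-r->2 5-r->5 5-p->6}
[2] R3 @ {0↦5, 1↦6}  ⇒  5 nodes, 2 edges  {1-p->5 3-r->2}
[3] R2 @ {0↦5, 1↦1}  ⇒  4 nodes, 1 edges  {3-r->2}
final graph: no rule applies after step 3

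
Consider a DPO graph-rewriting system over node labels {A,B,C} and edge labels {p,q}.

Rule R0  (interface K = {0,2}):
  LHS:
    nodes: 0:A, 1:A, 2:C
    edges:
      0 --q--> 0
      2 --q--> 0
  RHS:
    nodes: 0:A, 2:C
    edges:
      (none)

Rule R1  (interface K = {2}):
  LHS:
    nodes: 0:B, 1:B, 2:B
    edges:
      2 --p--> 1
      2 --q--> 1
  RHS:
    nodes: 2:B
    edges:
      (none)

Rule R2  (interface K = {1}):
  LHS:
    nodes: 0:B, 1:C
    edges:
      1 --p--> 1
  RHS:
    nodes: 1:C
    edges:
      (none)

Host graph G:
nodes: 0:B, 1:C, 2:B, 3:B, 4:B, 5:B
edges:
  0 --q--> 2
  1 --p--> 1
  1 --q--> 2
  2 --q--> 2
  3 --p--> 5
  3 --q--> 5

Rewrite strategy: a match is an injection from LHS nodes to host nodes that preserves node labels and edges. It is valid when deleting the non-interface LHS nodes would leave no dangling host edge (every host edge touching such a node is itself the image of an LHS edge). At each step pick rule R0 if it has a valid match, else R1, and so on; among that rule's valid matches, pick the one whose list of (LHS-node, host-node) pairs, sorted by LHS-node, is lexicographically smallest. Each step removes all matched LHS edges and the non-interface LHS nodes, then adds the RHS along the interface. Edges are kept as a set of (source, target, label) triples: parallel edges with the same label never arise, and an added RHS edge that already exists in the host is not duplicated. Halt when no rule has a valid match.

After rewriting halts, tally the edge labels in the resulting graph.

Answer: q:3

Steps:
[0] host  ⇒  6 nodes, 6 edges  {0-q->2 1-p->1 1-q->2 2-q->2 3-p->5 3-q->5}
[1] R1 @ {0↦4, 1↦5, 2↦3}  ⇒  4 nodes, 4 edges  {0-q->2 1-p->1 1-q->2 2-q->2}
[2] R2 @ {0↦3, 1↦1}  ⇒  3 nodes, 3 edges  {0-q->2 1-q->2 2-q->2}
halt: no rule applies after step 2
NF edges: [(0, 2, 'q'), (1, 2, 'q'), (2, 2, 'q')]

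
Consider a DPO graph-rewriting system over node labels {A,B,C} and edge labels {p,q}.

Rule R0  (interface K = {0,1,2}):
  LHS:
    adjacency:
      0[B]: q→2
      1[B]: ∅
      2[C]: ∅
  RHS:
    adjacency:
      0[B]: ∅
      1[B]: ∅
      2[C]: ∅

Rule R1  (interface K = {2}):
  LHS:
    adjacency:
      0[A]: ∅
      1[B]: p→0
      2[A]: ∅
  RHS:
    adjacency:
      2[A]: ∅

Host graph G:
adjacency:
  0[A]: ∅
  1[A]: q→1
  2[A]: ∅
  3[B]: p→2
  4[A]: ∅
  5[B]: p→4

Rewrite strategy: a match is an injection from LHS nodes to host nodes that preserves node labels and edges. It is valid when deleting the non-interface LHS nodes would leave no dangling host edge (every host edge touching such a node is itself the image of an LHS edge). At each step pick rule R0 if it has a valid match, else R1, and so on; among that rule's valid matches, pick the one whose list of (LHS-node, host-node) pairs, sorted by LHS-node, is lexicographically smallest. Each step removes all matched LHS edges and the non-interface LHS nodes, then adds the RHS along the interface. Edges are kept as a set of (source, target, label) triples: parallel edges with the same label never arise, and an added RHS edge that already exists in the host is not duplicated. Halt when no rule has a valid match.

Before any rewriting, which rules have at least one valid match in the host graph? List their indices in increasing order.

Answer: [R1]

Steps:
R0: no valid match — LHS pattern not found
R1: 6 valid matches — {0↦2, 1↦3, 2↦0}, {0↦2, 1↦3, 2↦1}, {0↦2, 1↦3, 2↦4} (+3 more)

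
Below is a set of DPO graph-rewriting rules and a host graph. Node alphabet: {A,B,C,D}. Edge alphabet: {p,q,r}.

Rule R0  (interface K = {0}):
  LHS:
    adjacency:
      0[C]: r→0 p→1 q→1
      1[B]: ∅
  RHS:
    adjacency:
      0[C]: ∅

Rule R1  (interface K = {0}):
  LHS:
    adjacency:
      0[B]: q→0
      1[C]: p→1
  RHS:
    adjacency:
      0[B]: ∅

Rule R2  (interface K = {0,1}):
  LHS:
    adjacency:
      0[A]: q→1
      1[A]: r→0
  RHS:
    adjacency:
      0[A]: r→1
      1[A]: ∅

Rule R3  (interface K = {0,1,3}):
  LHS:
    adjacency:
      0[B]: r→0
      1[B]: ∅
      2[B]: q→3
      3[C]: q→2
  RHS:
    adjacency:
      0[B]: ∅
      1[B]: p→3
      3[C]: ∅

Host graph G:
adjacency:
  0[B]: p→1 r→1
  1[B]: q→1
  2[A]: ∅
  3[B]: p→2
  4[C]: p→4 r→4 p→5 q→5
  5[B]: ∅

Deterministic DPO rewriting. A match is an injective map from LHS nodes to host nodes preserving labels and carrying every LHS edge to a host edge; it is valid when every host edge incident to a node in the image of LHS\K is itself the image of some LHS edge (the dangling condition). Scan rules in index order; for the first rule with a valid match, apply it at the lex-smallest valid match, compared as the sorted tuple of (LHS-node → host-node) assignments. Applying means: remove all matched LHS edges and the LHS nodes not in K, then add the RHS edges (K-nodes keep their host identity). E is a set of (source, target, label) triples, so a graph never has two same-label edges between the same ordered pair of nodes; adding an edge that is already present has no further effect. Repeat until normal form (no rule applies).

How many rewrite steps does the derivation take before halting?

Answer: 2

Steps:
[0] host  ⇒  6 nodes, 8 edges  {0-p->1 0-r->1 1-q->1 3-p->2 4-p->4 4-r->4 4-p->5 4-q->5}
[1] R0 @ {0↦4, 1↦5}  ⇒  5 nodes, 5 edges  {0-p->1 0-r->1 1-q->1 3-p->2 4-p->4}
[2] R1 @ {0↦1, 1↦4}  ⇒  4 nodes, 3 edges  {0-p->1 0-r->1 3-p->2}
halt: no rule applies after step 2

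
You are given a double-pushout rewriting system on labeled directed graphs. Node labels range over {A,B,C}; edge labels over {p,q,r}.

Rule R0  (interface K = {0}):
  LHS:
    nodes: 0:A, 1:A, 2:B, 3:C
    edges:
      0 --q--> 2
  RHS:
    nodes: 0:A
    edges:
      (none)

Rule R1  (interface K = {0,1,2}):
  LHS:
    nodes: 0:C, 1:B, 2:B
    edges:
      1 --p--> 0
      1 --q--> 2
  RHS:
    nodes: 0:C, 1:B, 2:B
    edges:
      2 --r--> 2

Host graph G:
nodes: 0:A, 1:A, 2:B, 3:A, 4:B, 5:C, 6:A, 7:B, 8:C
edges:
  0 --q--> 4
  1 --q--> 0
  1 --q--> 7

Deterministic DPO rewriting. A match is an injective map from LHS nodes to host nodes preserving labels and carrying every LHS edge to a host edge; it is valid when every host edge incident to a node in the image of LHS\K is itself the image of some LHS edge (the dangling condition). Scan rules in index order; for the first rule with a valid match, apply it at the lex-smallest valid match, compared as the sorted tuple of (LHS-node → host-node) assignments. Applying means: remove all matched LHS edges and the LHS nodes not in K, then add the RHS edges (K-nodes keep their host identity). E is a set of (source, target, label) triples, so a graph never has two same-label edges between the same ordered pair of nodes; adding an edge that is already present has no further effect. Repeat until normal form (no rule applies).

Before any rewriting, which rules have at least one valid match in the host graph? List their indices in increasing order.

Answer: [R0]

Steps:
R0: 8 valid matches — {0↦0, 1↦3, 2↦4, 3↦5}, {0↦0, 1↦3, 2↦4, 3↦8}, {0↦0, 1↦6, 2↦4, 3↦5} (+5 more)
R1: no valid match — LHS pattern not found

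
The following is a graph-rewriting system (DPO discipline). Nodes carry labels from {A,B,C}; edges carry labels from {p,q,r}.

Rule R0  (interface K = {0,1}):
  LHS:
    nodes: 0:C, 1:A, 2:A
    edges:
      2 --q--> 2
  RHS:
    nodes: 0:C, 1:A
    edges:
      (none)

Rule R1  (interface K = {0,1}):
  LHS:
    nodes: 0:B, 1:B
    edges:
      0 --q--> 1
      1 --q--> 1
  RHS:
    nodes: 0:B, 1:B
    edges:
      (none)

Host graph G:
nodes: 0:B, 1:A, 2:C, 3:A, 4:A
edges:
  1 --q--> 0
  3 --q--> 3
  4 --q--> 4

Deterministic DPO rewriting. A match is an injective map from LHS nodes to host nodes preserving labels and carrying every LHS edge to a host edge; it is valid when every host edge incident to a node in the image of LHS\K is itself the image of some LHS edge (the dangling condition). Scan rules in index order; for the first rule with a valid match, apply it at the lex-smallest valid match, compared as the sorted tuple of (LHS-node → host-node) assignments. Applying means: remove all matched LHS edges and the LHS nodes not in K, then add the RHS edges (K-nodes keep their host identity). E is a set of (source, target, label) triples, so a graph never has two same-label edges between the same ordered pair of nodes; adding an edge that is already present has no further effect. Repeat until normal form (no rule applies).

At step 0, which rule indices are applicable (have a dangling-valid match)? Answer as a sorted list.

R0: 4 valid matches — {0↦2, 1↦1, 2↦3}, {0↦2, 1↦1, 2↦4}, {0↦2, 1↦3, 2↦4} (+1 more)
R1: no valid match — LHS pattern not found

Answer: [R0]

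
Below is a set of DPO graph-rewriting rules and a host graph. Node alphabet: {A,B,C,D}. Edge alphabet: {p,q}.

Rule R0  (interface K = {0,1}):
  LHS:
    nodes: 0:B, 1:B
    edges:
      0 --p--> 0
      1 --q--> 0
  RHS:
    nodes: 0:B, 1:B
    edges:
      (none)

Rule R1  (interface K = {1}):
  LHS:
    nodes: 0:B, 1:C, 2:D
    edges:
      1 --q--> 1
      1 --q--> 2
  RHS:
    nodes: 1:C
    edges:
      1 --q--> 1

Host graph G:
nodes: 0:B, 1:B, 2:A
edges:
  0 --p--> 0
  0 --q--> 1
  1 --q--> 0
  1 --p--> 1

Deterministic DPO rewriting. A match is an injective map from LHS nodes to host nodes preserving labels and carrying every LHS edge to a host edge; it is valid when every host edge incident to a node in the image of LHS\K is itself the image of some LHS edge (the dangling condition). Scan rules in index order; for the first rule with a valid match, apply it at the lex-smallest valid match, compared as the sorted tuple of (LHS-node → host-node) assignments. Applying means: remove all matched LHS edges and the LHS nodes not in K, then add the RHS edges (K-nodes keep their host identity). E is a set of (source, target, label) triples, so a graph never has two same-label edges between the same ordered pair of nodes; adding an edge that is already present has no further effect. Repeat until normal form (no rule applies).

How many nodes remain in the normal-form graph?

start.  V:3 E:4  edges: 0-p->0 0-q->1 1-q->0 1-p->1
1. fire R0 via {0↦0, 1↦1}  →  V:3 E:2  edges: 0-q->1 1-p->1
2. fire R0 via {0↦1, 1↦0}  →  V:3 E:0  edges: ∅
final graph: no rule applies after step 2
NF nodes: {0:B, 1:B, 2:A}

Answer: 3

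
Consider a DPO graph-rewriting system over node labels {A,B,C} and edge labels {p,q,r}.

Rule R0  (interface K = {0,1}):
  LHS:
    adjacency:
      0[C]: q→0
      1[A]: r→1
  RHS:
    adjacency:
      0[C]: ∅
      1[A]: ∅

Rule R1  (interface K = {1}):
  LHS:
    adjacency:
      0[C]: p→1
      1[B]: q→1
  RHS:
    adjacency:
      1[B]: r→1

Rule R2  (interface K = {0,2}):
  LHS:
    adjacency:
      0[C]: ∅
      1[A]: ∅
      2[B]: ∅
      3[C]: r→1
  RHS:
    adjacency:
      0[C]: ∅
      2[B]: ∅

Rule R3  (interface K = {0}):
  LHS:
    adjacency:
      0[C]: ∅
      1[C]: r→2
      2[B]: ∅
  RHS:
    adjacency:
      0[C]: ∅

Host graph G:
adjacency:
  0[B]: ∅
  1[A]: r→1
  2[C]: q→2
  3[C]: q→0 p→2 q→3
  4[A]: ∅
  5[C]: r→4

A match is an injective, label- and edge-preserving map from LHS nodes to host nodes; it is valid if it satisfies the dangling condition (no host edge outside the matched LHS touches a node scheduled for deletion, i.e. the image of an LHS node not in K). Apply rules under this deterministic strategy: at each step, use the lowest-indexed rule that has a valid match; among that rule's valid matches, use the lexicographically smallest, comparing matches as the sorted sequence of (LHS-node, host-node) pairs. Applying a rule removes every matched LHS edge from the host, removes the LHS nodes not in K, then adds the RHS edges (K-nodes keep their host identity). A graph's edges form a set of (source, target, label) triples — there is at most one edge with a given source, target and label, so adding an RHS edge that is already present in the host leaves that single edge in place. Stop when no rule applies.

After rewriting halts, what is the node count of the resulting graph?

start.  V:6 E:6  edges: 1-r->1 2-q->2 3-q->0 3-p->2 3-q->3 5-r->4
1. fire R0 via {0↦2, 1↦1}  →  V:6 E:4  edges: 3-q->0 3-p->2 3-q->3 5-r->4
2. fire R2 via {0↦2, 1↦4, 2↦0, 3↦5}  →  V:4 E:3  edges: 3-q->0 3-p->2 3-q->3
final graph: no rule applies after step 2
NF nodes: {0:B, 1:A, 2:C, 3:C}

Answer: 4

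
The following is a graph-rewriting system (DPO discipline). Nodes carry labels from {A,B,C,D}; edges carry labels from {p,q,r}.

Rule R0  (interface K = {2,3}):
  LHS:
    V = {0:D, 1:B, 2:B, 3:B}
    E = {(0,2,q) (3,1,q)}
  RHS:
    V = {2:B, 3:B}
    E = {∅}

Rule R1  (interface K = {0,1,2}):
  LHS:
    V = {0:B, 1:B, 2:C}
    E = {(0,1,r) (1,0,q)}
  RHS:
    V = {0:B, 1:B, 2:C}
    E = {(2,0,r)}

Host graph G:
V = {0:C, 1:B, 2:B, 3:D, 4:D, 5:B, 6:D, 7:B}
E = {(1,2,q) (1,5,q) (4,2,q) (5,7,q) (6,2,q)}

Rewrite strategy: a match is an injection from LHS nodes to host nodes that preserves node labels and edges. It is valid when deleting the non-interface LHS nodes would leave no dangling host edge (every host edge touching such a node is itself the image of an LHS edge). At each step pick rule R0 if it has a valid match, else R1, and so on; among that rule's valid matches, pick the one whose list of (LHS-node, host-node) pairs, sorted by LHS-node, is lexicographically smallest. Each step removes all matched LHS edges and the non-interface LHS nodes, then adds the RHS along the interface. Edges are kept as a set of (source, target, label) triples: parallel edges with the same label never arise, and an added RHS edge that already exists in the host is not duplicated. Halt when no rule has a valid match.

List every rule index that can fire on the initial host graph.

R0: 2 valid matches — {0↦4, 1↦7, 2↦2, 3↦5}, {0↦6, 1↦7, 2↦2, 3↦5}
R1: no valid match — LHS pattern not found

Answer: [R0]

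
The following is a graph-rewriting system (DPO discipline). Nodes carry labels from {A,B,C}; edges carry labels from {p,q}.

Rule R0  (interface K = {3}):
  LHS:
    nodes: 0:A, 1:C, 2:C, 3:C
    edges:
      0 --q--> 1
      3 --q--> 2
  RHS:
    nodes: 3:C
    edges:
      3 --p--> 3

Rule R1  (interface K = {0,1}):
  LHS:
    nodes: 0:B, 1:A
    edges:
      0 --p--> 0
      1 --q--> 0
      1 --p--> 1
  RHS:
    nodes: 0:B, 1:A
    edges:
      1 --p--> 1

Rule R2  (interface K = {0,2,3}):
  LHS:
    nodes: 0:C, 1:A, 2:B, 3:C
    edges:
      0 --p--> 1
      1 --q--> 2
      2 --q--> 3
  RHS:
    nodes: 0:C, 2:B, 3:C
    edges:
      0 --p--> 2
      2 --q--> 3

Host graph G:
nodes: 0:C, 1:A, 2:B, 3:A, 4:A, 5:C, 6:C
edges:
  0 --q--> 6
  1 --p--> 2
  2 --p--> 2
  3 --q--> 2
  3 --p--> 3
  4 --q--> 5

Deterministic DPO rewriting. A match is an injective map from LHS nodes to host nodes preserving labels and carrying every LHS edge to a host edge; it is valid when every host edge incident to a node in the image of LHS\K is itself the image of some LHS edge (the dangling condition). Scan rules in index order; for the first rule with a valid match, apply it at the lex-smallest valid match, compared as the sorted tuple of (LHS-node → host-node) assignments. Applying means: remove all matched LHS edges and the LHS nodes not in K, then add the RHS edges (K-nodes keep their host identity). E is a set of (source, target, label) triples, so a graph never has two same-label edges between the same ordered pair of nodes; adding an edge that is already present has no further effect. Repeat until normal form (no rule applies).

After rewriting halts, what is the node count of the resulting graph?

Answer: 4

Steps:
[0] host  ⇒  7 nodes, 6 edges  {0-q->6 1-p->2 2-p->2 3-q->2 3-p->3 4-q->5}
[1] R0 @ {0↦4, 1↦5, 2↦6, 3↦0}  ⇒  4 nodes, 5 edges  {0-p->0 1-p->2 2-p->2 3-q->2 3-p->3}
[2] R1 @ {0↦2, 1↦3}  ⇒  4 nodes, 3 edges  {0-p->0 1-p->2 3-p->3}
halt: no rule applies after step 2
NF nodes: {0:C, 1:A, 2:B, 3:A}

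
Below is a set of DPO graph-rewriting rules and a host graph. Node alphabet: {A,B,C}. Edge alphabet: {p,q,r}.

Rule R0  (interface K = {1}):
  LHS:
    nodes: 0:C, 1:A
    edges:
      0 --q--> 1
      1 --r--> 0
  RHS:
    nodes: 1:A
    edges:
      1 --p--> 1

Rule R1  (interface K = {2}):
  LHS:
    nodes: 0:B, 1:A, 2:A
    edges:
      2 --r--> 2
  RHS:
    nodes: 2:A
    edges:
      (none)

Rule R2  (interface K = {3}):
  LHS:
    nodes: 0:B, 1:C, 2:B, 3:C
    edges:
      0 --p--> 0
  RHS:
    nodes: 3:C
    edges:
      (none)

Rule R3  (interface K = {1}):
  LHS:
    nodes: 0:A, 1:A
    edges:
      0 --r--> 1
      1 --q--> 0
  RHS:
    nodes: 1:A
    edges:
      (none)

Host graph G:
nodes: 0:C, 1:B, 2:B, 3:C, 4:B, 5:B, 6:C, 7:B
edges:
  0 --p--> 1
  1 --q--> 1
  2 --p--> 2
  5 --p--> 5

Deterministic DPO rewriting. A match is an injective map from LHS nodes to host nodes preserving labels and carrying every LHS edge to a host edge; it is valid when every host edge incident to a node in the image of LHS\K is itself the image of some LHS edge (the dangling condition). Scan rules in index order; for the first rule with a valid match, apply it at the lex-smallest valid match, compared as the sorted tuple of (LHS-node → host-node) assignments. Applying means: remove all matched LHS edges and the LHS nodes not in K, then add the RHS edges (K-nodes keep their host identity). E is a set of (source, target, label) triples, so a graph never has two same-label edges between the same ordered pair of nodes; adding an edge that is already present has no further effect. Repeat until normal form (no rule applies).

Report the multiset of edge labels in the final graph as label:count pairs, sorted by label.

Answer: p:1 q:1

Rewrite trace:
initial: |V|=8 |E|=4  E = 0-p->1 1-q->1 2-p->2 5-p->5
step 1: apply R2 at {0↦2, 1↦3, 2↦4, 3↦0}  → |V|=5 |E|=3  E = 0-p->1 1-q->1 5-p->5
step 2: apply R2 at {0↦5, 1↦6, 2↦7, 3↦0}  → |V|=2 |E|=2  E = 0-p->1 1-q->1
normal form: no rule applies after step 2
NF edges: [(0, 1, 'p'), (1, 1, 'q')]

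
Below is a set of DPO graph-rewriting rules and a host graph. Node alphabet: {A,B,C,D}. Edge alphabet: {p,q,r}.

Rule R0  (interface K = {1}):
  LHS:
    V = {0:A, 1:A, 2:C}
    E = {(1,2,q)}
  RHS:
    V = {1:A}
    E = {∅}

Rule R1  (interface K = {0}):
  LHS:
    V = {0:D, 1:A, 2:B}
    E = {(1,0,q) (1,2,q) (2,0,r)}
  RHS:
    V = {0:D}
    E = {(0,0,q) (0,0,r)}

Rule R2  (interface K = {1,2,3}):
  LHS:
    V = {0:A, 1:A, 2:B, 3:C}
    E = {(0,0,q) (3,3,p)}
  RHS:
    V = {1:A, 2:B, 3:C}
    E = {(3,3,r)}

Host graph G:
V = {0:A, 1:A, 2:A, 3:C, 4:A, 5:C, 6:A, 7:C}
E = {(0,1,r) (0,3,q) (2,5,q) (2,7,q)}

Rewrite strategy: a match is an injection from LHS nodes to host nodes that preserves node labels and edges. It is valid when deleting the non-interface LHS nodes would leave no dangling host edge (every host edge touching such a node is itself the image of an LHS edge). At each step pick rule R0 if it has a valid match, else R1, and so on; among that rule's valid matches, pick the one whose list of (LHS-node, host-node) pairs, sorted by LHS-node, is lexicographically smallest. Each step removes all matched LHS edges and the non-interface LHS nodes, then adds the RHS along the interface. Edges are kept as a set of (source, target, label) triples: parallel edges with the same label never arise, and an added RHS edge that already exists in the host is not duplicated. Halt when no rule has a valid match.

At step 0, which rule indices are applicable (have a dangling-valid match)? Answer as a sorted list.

R0: 6 valid matches — {0↦4, 1↦0, 2↦3}, {0↦4, 1↦2, 2↦5}, {0↦4, 1↦2, 2↦7} (+3 more)
R1: no valid match — LHS pattern not found
R2: no valid match — LHS pattern not found

Answer: [R0]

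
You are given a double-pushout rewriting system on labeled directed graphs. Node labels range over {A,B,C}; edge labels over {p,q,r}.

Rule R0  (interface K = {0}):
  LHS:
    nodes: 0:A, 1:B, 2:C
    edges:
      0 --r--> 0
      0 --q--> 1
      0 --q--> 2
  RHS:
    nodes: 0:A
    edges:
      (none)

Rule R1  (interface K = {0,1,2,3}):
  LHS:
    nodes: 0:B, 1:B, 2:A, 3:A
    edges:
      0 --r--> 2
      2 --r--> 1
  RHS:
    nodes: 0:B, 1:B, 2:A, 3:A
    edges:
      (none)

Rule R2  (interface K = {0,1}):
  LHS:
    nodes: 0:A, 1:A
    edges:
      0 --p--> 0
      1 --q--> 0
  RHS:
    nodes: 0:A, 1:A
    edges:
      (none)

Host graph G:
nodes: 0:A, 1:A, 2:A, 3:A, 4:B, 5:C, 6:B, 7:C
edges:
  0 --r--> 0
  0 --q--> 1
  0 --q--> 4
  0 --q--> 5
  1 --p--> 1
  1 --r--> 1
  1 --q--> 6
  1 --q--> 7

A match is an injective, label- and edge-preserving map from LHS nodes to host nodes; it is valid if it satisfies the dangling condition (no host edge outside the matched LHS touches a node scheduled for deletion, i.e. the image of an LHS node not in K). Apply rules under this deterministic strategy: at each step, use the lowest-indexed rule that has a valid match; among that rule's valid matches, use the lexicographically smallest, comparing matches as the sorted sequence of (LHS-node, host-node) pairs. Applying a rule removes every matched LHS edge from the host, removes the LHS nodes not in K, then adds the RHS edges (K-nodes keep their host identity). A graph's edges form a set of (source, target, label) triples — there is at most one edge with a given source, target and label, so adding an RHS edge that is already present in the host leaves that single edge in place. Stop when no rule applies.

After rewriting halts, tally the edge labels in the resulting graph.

Answer: (no edges)

Derivation:
[0] host  ⇒  8 nodes, 8 edges  {0-r->0 0-q->1 0-q->4 0-q->5 1-p->1 1-r->1 1-q->6 1-q->7}
[1] R0 @ {0↦0, 1↦4, 2↦5}  ⇒  6 nodes, 5 edges  {0-q->1 1-p->1 1-r->1 1-q->6 1-q->7}
[2] R0 @ {0↦1, 1↦6, 2↦7}  ⇒  4 nodes, 2 edges  {0-q->1 1-p->1}
[3] R2 @ {0↦1, 1↦0}  ⇒  4 nodes, 0 edges  {∅}
normal form: no rule applies after step 3
NF edges: []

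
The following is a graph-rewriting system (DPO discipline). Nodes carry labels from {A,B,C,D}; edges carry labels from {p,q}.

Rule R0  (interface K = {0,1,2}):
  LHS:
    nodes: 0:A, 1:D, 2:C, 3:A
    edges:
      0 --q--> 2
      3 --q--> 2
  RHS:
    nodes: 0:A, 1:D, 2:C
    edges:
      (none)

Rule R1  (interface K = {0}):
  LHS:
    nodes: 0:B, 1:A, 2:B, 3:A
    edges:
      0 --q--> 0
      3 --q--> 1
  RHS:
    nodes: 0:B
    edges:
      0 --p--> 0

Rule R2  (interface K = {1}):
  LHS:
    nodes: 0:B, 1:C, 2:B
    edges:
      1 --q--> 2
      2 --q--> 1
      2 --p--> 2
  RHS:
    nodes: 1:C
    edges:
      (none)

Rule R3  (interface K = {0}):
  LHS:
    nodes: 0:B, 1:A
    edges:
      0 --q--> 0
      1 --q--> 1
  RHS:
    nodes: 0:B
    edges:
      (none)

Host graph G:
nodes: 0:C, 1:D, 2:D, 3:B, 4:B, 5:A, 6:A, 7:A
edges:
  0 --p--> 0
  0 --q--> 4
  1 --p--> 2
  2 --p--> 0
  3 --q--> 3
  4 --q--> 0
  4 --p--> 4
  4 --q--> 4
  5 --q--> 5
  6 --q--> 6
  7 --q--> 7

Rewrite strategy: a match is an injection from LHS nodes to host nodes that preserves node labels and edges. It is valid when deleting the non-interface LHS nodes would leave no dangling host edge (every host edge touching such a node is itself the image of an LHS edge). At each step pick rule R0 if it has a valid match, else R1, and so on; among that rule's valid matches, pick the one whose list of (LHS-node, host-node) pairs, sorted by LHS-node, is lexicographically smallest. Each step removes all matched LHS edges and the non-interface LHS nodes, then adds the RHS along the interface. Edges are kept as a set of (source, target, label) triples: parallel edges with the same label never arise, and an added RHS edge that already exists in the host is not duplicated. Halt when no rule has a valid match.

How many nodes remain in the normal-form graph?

Answer: 4

Derivation:
start.  V:8 E:11  edges: 0-p->0 0-q->4 1-p->2 2-p->0 3-q->3 4-q->0 4-p->4 4-q->4 5-q->5 6-q->6 7-q->7
1. fire R3 via {0↦3, 1↦5}  →  V:7 E:9  edges: 0-p->0 0-q->4 1-p->2 2-p->0 4-q->0 4-p->4 4-q->4 6-q->6 7-q->7
2. fire R3 via {0↦4, 1↦6}  →  V:6 E:7  edges: 0-p->0 0-q->4 1-p->2 2-p->0 4-q->0 4-p->4 7-q->7
3. fire R2 via {0↦3, 1↦0, 2↦4}  →  V:4 E:4  edges: 0-p->0 1-p->2 2-p->0 7-q->7
final graph: no rule applies after step 3
NF nodes: {0:C, 1:D, 2:D, 7:A}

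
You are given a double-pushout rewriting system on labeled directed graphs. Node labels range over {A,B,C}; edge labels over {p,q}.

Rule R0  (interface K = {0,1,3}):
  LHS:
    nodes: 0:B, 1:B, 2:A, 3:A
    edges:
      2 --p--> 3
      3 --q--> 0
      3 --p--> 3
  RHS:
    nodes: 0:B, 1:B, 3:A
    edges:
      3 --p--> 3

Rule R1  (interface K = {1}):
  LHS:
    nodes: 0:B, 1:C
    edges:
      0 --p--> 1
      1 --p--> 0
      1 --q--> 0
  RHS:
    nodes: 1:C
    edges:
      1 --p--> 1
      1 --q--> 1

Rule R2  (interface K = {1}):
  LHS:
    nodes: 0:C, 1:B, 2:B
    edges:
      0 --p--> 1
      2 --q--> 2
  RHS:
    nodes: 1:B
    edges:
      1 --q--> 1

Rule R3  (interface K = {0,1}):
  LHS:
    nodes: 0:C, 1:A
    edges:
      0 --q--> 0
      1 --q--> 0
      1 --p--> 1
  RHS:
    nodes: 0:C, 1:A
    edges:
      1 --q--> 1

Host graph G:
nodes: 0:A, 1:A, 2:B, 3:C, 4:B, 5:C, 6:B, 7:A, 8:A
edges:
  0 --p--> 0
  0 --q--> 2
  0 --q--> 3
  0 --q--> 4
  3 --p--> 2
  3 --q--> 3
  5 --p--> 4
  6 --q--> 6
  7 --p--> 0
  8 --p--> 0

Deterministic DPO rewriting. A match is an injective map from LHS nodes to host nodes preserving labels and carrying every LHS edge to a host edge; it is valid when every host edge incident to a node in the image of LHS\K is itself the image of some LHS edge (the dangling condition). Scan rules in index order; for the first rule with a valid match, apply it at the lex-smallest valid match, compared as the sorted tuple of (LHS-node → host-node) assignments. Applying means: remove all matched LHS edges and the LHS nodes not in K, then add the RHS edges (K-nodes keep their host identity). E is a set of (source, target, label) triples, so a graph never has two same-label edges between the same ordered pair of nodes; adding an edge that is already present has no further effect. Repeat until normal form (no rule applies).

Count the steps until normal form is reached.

[0] host  ⇒  9 nodes, 10 edges  {0-p->0 0-q->2 0-q->3 0-q->4 3-p->2 3-q->3 5-p->4 6-q->6 7-p->0 8-p->0}
[1] R0 @ {0↦2, 1↦4, 2↦7, 3↦0}  ⇒  8 nodes, 8 edges  {0-p->0 0-q->3 0-q->4 3-p->2 3-q->3 5-p->4 6-q->6 8-p->0}
[2] R0 @ {0↦4, 1↦2, 2↦8, 3↦0}  ⇒  7 nodes, 6 edges  {0-p->0 0-q->3 3-p->2 3-q->3 5-p->4 6-q->6}
[3] R2 @ {0↦5, 1↦4, 2↦6}  ⇒  5 nodes, 5 edges  {0-p->0 0-q->3 3-p->2 3-q->3 4-q->4}
[4] R3 @ {0↦3, 1↦0}  ⇒  5 nodes, 3 edges  {0-q->0 3-p->2 4-q->4}
[5] R2 @ {0↦3, 1↦2, 2↦4}  ⇒  3 nodes, 2 edges  {0-q->0 2-q->2}
halt: no rule applies after step 5

Answer: 5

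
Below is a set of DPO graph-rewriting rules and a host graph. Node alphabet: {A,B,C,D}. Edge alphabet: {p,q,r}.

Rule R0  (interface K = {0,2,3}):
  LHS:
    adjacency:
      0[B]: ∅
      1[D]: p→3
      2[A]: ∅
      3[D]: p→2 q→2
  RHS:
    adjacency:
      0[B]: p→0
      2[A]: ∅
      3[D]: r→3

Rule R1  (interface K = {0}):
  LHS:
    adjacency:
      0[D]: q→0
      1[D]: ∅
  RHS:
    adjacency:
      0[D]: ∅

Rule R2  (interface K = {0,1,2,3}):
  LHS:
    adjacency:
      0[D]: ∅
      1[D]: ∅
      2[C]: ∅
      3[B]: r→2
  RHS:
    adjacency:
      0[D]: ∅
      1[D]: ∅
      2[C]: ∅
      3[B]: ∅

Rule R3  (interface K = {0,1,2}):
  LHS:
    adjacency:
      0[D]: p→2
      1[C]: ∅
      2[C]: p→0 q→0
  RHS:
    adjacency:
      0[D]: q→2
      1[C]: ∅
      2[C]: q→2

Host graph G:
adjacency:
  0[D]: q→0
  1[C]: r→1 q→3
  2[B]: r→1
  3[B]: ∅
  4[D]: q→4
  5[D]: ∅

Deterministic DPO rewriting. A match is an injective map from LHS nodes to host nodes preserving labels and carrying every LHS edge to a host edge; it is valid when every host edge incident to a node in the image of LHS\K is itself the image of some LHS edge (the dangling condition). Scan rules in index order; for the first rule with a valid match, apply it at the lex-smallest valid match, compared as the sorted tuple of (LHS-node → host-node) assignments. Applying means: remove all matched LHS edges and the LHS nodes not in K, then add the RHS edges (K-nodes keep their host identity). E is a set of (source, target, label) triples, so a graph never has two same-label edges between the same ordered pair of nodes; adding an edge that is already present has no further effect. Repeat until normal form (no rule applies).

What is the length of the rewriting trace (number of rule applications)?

initial: |V|=6 |E|=5  E = 0-q->0 1-r->1 1-q->3 2-r->1 4-q->4
step 1: apply R1 at {0↦0, 1↦5}  → |V|=5 |E|=4  E = 1-r->1 1-q->3 2-r->1 4-q->4
step 2: apply R1 at {0↦4, 1↦0}  → |V|=4 |E|=3  E = 1-r->1 1-q->3 2-r->1
halt: no rule applies after step 2

Answer: 2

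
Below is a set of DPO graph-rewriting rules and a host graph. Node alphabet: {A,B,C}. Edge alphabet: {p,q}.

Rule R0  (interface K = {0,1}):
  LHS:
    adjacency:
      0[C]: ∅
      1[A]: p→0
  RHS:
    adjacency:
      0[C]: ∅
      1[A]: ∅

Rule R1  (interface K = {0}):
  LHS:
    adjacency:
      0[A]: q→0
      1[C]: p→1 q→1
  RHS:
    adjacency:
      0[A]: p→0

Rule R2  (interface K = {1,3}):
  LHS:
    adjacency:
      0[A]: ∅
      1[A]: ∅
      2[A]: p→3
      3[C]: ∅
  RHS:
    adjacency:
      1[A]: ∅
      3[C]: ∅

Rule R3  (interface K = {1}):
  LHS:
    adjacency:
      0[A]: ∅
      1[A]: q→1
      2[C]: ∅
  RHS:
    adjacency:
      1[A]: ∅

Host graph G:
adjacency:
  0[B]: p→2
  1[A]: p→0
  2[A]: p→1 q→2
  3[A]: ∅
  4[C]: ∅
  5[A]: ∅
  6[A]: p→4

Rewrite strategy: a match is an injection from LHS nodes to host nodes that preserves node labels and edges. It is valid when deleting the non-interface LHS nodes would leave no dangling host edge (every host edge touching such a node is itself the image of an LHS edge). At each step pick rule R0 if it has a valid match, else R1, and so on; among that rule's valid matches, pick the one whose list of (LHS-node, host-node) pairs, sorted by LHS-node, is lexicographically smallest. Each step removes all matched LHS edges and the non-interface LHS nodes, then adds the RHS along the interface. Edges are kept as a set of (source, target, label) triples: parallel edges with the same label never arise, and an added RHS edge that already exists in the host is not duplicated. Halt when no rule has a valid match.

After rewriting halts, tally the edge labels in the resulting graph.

Answer: p:3

Derivation:
initial: |V|=7 |E|=5  E = 0-p->2 1-p->0 2-p->1 2-q->2 6-p->4
step 1: apply R0 at {0↦4, 1↦6}  → |V|=7 |E|=4  E = 0-p->2 1-p->0 2-p->1 2-q->2
step 2: apply R3 at {0↦3, 1↦2, 2↦4}  → |V|=5 |E|=3  E = 0-p->2 1-p->0 2-p->1
halt: no rule applies after step 2
NF edges: [(0, 2, 'p'), (1, 0, 'p'), (2, 1, 'p')]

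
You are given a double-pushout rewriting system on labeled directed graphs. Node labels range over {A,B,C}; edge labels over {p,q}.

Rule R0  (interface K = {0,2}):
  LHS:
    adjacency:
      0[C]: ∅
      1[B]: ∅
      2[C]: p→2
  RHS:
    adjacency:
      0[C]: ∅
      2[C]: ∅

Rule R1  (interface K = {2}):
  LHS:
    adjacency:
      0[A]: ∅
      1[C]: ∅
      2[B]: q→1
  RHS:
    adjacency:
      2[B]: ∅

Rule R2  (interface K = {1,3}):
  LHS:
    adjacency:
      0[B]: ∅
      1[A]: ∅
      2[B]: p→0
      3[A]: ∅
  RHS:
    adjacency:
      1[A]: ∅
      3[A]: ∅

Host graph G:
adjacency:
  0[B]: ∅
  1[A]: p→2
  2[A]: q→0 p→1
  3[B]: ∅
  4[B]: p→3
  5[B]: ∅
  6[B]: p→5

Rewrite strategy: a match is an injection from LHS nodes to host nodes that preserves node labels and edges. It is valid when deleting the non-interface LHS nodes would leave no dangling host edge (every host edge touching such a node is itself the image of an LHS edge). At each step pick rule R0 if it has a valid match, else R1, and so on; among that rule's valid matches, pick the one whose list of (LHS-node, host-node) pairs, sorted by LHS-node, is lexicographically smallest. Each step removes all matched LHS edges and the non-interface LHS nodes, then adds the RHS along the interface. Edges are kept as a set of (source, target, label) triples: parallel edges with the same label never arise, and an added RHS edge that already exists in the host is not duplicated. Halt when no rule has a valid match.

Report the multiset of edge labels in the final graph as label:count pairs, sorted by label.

start.  V:7 E:5  edges: 1-p->2 2-q->0 2-p->1 4-p->3 6-p->5
1. fire R2 via {0↦3, 1↦1, 2↦4, 3↦2}  →  V:5 E:4  edges: 1-p->2 2-q->0 2-p->1 6-p->5
2. fire R2 via {0↦5, 1↦1, 2↦6, 3↦2}  →  V:3 E:3  edges: 1-p->2 2-q->0 2-p->1
halt: no rule applies after step 2
NF edges: [(1, 2, 'p'), (2, 0, 'q'), (2, 1, 'p')]

Answer: p:2 q:1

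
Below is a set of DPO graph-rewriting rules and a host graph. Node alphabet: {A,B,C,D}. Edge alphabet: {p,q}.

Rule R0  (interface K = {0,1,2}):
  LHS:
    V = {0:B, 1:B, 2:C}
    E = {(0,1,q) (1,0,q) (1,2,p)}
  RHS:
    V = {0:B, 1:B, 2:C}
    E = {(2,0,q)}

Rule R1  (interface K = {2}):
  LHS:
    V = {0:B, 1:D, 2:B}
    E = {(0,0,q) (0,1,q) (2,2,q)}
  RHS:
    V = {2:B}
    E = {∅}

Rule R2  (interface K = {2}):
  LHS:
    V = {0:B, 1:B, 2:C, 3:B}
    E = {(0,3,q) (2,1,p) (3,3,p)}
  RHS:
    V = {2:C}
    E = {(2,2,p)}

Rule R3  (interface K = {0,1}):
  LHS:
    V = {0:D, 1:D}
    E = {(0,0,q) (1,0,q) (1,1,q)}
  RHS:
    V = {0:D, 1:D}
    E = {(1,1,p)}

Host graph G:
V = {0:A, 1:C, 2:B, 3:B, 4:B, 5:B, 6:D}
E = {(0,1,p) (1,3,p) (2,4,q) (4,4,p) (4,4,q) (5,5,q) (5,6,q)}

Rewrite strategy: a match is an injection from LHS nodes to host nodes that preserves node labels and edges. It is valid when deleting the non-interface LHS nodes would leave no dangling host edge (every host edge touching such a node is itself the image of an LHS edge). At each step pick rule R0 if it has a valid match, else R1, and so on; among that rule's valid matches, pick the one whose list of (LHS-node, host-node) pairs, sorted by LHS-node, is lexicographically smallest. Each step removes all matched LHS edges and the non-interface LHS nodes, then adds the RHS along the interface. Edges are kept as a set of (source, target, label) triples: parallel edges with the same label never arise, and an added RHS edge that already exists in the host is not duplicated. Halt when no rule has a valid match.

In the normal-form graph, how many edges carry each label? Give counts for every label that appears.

Answer: p:2

Derivation:
start.  V:7 E:7  edges: 0-p->1 1-p->3 2-q->4 4-p->4 4-q->4 5-q->5 5-q->6
1. fire R1 via {0↦5, 1↦6, 2↦4}  →  V:5 E:4  edges: 0-p->1 1-p->3 2-q->4 4-p->4
2. fire R2 via {0↦2, 1↦3, 2↦1, 3↦4}  →  V:2 E:2  edges: 0-p->1 1-p->1
final graph: no rule applies after step 2
NF edges: [(0, 1, 'p'), (1, 1, 'p')]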